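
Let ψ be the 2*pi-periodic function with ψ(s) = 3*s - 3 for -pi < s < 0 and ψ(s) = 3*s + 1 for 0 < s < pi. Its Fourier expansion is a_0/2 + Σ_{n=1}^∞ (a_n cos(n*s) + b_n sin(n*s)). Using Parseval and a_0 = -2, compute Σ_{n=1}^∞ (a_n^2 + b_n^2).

8 + 12*pi + 6*pi**2

Parseval: a_0^2/2 + Σ_{n≥1} (a_n^2+b_n^2) = 1/pi ∫_{-pi}^{pi} ψ(s)^2 ds = 10 + 12*pi + 6*pi**2.
Subtract a_0^2/2 = 2: Σ (a_n^2+b_n^2) = 8 + 12*pi + 6*pi**2.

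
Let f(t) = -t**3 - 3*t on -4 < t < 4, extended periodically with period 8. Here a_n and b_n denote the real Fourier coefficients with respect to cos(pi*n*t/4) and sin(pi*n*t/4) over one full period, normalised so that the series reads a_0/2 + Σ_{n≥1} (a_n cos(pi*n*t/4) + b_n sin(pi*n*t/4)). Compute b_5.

8*(96 - 475*pi**2)/(125*pi**3)

b_5 = 1/4 ∫_{-4}^{4} f(t) sin(5*pi*t/4) dt.
f is odd and sin(5*pi*t/4) is odd, so the integrand is even and b_5 = 1/2 ∫_0^{4} f(t) sin(5*pi*t/4) dt.
Integrating by parts three times (tabular method), an antiderivative of (-t**3 - 3*t) sin(5*pi*t/4) is 4*t**3*cos(5*pi*t/4)/(5*pi) - 48*t**2*sin(5*pi*t/4)/(25*pi**2) - 384*t*cos(5*pi*t/4)/(125*pi**3) + 12*t*cos(5*pi*t/4)/(5*pi) - 48*sin(5*pi*t/4)/(25*pi**2) + 1536*sin(5*pi*t/4)/(625*pi**4); evaluating from 0 to 4: ∫_{0}^{4} (-t**3 - 3*t) sin(5*pi*t/4) dt = (16*(96 - 475*pi**2)/(125*pi**3)) - (0) = 16*(96 - 475*pi**2)/(125*pi**3).
Hence b_5 = (1/2)·(16*(96 - 475*pi**2)/(125*pi**3)) = 8*(96 - 475*pi**2)/(125*pi**3).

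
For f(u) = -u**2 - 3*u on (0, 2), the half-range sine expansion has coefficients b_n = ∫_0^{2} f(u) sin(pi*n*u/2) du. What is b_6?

b_6 = ∫_0^{2} (-u**2 - 3*u) sin(3*pi*u) du.
Integrating by parts twice (tabular method), an antiderivative of (-u**2 - 3*u) sin(3*pi*u) is u**2*cos(3*pi*u)/(3*pi) - 2*u*sin(3*pi*u)/(9*pi**2) + u*cos(3*pi*u)/pi - sin(3*pi*u)/(3*pi**2) - 2*cos(3*pi*u)/(27*pi**3); evaluating from 0 to 2: ∫_{0}^{2} (-u**2 - 3*u) sin(3*pi*u) du = (2*(-1 + 45*pi**2)/(27*pi**3)) - (-2/(27*pi**3)) = 10/(3*pi).
Hence b_6 = 10/(3*pi).

10/(3*pi)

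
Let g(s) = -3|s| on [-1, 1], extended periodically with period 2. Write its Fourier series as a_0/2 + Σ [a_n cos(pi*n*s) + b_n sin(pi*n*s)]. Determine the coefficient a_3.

4/(3*pi**2)

a_3 = ∫_{-1}^{1} g(s) cos(3*pi*s) ds.
g is even and cos(3*pi*s) is even, so the integrand is even and a_3 = 2 ∫_0^{1} g(s) cos(3*pi*s) ds.
Integrating by parts (boundary term plus one more integral), an antiderivative of (-3*s) cos(3*pi*s) is -s*sin(3*pi*s)/pi - cos(3*pi*s)/(3*pi**2); evaluating from 0 to 1: ∫_{0}^{1} (-3*s) cos(3*pi*s) ds = (1/(3*pi**2)) - (-1/(3*pi**2)) = 2/(3*pi**2).
Hence a_3 = 2·(2/(3*pi**2)) = 4/(3*pi**2).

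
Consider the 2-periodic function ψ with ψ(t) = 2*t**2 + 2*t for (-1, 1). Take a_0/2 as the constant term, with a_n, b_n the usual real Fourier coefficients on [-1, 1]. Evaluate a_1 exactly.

-8/pi**2

a_1 = ∫_{-1}^{1} ψ(t) cos(pi*t) dt.
Integrating by parts twice (tabular method), an antiderivative of (2*t**2 + 2*t) cos(pi*t) is 2*t**2*sin(pi*t)/pi + 2*t*sin(pi*t)/pi + 4*t*cos(pi*t)/pi**2 - 4*sin(pi*t)/pi**3 + 2*cos(pi*t)/pi**2; evaluating from -1 to 1: ∫_{-1}^{1} (2*t**2 + 2*t) cos(pi*t) dt = (-6/pi**2) - (2/pi**2) = -8/pi**2.
Hence a_1 = -8/pi**2.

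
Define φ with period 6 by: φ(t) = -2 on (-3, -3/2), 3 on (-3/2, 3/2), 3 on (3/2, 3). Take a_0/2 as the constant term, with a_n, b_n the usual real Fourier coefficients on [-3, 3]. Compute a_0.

7/2

a_0 = 1/3 ∫_{-3}^{3} φ(t) dt = 1/3 · (21/2) = 7/2.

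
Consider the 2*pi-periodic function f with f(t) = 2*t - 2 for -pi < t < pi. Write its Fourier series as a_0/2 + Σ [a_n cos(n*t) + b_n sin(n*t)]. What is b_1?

b_1 = 1/pi ∫_{-pi}^{pi} f(t) sin(t) dt.
Integrating by parts (boundary term plus one more integral), an antiderivative of (2*t - 2) sin(t) is -2*t*cos(t) + 2*sin(t) + 2*cos(t); evaluating from -pi to pi: ∫_{-pi}^{pi} (2*t - 2) sin(t) dt = (-2 + 2*pi) - (-2*pi - 2) = 4*pi.
Hence b_1 = (1/pi)·(4*pi) = 4.

4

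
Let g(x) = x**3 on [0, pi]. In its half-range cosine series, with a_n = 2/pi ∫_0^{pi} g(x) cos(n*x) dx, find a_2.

3*pi/2

a_2 = 2/pi ∫_0^{pi} (x**3) cos(2*x) dx.
Integrating by parts three times (tabular method), an antiderivative of (x**3) cos(2*x) is x**3*sin(2*x)/2 + 3*x**2*cos(2*x)/4 - 3*x*sin(2*x)/4 - 3*cos(2*x)/8; evaluating from 0 to pi: ∫_{0}^{pi} (x**3) cos(2*x) dx = (-3/8 + 3*pi**2/4) - (-3/8) = 3*pi**2/4.
Hence a_2 = (2/pi)·(3*pi**2/4) = 3*pi/2.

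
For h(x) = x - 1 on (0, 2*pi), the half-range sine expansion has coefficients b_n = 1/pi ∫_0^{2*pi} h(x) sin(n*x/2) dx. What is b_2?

-2

b_2 = 1/pi ∫_0^{2*pi} (x - 1) sin(x) dx.
Integrating by parts (boundary term plus one more integral), an antiderivative of (x - 1) sin(x) is -x*cos(x) + sin(x) + cos(x); evaluating from 0 to 2*pi: ∫_{0}^{2*pi} (x - 1) sin(x) dx = (1 - 2*pi) - (1) = -2*pi.
Hence b_2 = (1/pi)·(-2*pi) = -2.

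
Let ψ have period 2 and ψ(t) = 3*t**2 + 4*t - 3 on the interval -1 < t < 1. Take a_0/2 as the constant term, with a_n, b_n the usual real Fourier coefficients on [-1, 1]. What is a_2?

a_2 = ∫_{-1}^{1} ψ(t) cos(2*pi*t) dt.
Integrating by parts twice (tabular method), an antiderivative of (3*t**2 + 4*t - 3) cos(2*pi*t) is 3*t**2*sin(2*pi*t)/(2*pi) + 2*t*sin(2*pi*t)/pi + 3*t*cos(2*pi*t)/(2*pi**2) - 3*sin(2*pi*t)/(2*pi) - 3*sin(2*pi*t)/(4*pi**3) + cos(2*pi*t)/pi**2; evaluating from -1 to 1: ∫_{-1}^{1} (3*t**2 + 4*t - 3) cos(2*pi*t) dt = (5/(2*pi**2)) - (-1/(2*pi**2)) = 3/pi**2.
Hence a_2 = 3/pi**2.

3/pi**2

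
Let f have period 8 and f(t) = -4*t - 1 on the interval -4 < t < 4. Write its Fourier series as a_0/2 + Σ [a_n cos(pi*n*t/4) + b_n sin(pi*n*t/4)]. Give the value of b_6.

b_6 = 1/4 ∫_{-4}^{4} f(t) sin(3*pi*t/2) dt.
Integrating by parts (boundary term plus one more integral), an antiderivative of (-4*t - 1) sin(3*pi*t/2) is 8*t*cos(3*pi*t/2)/(3*pi) - 16*sin(3*pi*t/2)/(9*pi**2) + 2*cos(3*pi*t/2)/(3*pi); evaluating from -4 to 4: ∫_{-4}^{4} (-4*t - 1) sin(3*pi*t/2) dt = (34/(3*pi)) - (-10/pi) = 64/(3*pi).
Hence b_6 = (1/4)·(64/(3*pi)) = 16/(3*pi).

16/(3*pi)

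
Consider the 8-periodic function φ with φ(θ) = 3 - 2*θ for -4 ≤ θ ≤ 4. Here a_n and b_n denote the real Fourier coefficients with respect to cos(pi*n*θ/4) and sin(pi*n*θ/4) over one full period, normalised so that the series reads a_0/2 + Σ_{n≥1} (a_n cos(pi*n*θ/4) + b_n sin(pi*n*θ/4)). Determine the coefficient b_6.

8/(3*pi)

b_6 = 1/4 ∫_{-4}^{4} φ(θ) sin(3*pi*θ/2) dθ.
Integrating by parts (boundary term plus one more integral), an antiderivative of (3 - 2*θ) sin(3*pi*θ/2) is 4*θ*cos(3*pi*θ/2)/(3*pi) - 8*sin(3*pi*θ/2)/(9*pi**2) - 2*cos(3*pi*θ/2)/pi; evaluating from -4 to 4: ∫_{-4}^{4} (3 - 2*θ) sin(3*pi*θ/2) dθ = (10/(3*pi)) - (-22/(3*pi)) = 32/(3*pi).
Hence b_6 = (1/4)·(32/(3*pi)) = 8/(3*pi).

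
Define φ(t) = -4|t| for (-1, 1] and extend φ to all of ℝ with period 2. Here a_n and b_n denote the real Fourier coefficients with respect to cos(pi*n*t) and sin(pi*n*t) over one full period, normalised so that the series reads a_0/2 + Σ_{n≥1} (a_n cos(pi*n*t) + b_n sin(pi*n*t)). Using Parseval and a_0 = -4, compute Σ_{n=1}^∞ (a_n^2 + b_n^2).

Parseval: a_0^2/2 + Σ_{n≥1} (a_n^2+b_n^2) = ∫_{-1}^{1} φ(t)^2 dt = 32/3.
Subtract a_0^2/2 = 8: Σ (a_n^2+b_n^2) = 8/3.

8/3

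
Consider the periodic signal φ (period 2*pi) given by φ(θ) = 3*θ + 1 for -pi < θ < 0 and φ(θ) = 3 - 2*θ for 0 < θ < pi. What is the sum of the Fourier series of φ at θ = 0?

At θ = 0 the one-sided limits are φ(0^-) = 1 and φ(0^+) = 3.
By Dirichlet's theorem the series converges to their average, [(1) + (3)]/2 = 2.

2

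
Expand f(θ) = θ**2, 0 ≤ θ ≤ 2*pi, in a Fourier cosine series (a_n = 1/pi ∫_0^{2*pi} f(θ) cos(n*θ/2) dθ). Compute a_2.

a_2 = 1/pi ∫_0^{2*pi} (θ**2) cos(θ) dθ.
Integrating by parts twice (tabular method), an antiderivative of (θ**2) cos(θ) is θ**2*sin(θ) + 2*θ*cos(θ) - 2*sin(θ); evaluating from 0 to 2*pi: ∫_{0}^{2*pi} (θ**2) cos(θ) dθ = (4*pi) - (0) = 4*pi.
Hence a_2 = (1/pi)·(4*pi) = 4.

4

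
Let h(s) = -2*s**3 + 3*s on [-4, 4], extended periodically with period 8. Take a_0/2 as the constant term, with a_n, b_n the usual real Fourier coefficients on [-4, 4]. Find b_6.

b_6 = 1/4 ∫_{-4}^{4} h(s) sin(3*pi*s/2) ds.
h is odd and sin(3*pi*s/2) is odd, so the integrand is even and b_6 = 1/2 ∫_0^{4} h(s) sin(3*pi*s/2) ds.
Integrating by parts three times (tabular method), an antiderivative of (-2*s**3 + 3*s) sin(3*pi*s/2) is 4*s**3*cos(3*pi*s/2)/(3*pi) - 8*s**2*sin(3*pi*s/2)/(3*pi**2) - 2*s*cos(3*pi*s/2)/pi - 32*s*cos(3*pi*s/2)/(9*pi**3) + 64*sin(3*pi*s/2)/(27*pi**4) + 4*sin(3*pi*s/2)/(3*pi**2); evaluating from 0 to 4: ∫_{0}^{4} (-2*s**3 + 3*s) sin(3*pi*s/2) ds = (8*(-16 + 87*pi**2)/(9*pi**3)) - (0) = 8*(-16 + 87*pi**2)/(9*pi**3).
Hence b_6 = (1/2)·(8*(-16 + 87*pi**2)/(9*pi**3)) = 4*(-16 + 87*pi**2)/(9*pi**3).

4*(-16 + 87*pi**2)/(9*pi**3)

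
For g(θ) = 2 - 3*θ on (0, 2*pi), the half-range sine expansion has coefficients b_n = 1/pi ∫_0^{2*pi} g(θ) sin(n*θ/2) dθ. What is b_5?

4*(2 - 3*pi)/(5*pi)

b_5 = 1/pi ∫_0^{2*pi} (2 - 3*θ) sin(5*θ/2) dθ.
Integrating by parts (boundary term plus one more integral), an antiderivative of (2 - 3*θ) sin(5*θ/2) is 6*θ*cos(5*θ/2)/5 - 12*sin(5*θ/2)/25 - 4*cos(5*θ/2)/5; evaluating from 0 to 2*pi: ∫_{0}^{2*pi} (2 - 3*θ) sin(5*θ/2) dθ = (4/5 - 12*pi/5) - (-4/5) = 8/5 - 12*pi/5.
Hence b_5 = (1/pi)·(8/5 - 12*pi/5) = 4*(2 - 3*pi)/(5*pi).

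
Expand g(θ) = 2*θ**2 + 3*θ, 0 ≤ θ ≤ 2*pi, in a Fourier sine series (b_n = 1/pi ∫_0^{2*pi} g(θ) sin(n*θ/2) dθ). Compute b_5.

b_5 = 1/pi ∫_0^{2*pi} (2*θ**2 + 3*θ) sin(5*θ/2) dθ.
Integrating by parts twice (tabular method), an antiderivative of (2*θ**2 + 3*θ) sin(5*θ/2) is -4*θ**2*cos(5*θ/2)/5 + 16*θ*sin(5*θ/2)/25 - 6*θ*cos(5*θ/2)/5 + 12*sin(5*θ/2)/25 + 32*cos(5*θ/2)/125; evaluating from 0 to 2*pi: ∫_{0}^{2*pi} (2*θ**2 + 3*θ) sin(5*θ/2) dθ = (-32/125 + 12*pi/5 + 16*pi**2/5) - (32/125) = -64/125 + 12*pi/5 + 16*pi**2/5.
Hence b_5 = (1/pi)·(-64/125 + 12*pi/5 + 16*pi**2/5) = 4*(-16 + 75*pi + 100*pi**2)/(125*pi).

4*(-16 + 75*pi + 100*pi**2)/(125*pi)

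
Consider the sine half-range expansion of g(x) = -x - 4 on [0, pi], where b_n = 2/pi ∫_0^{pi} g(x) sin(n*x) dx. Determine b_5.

b_5 = 2/pi ∫_0^{pi} (-x - 4) sin(5*x) dx.
Integrating by parts (boundary term plus one more integral), an antiderivative of (-x - 4) sin(5*x) is x*cos(5*x)/5 - sin(5*x)/25 + 4*cos(5*x)/5; evaluating from 0 to pi: ∫_{0}^{pi} (-x - 4) sin(5*x) dx = (-4/5 - pi/5) - (4/5) = -8/5 - pi/5.
Hence b_5 = (2/pi)·(-8/5 - pi/5) = 2*(-8 - pi)/(5*pi).

2*(-8 - pi)/(5*pi)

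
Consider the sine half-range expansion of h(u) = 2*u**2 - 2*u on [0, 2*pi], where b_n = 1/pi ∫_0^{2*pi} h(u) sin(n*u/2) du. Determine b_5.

8*(-25*pi - 8 + 50*pi**2)/(125*pi)

b_5 = 1/pi ∫_0^{2*pi} (2*u**2 - 2*u) sin(5*u/2) du.
Integrating by parts twice (tabular method), an antiderivative of (2*u**2 - 2*u) sin(5*u/2) is -4*u**2*cos(5*u/2)/5 + 16*u*sin(5*u/2)/25 + 4*u*cos(5*u/2)/5 - 8*sin(5*u/2)/25 + 32*cos(5*u/2)/125; evaluating from 0 to 2*pi: ∫_{0}^{2*pi} (2*u**2 - 2*u) sin(5*u/2) du = (-8*pi/5 - 32/125 + 16*pi**2/5) - (32/125) = -8*pi/5 - 64/125 + 16*pi**2/5.
Hence b_5 = (1/pi)·(-8*pi/5 - 64/125 + 16*pi**2/5) = 8*(-25*pi - 8 + 50*pi**2)/(125*pi).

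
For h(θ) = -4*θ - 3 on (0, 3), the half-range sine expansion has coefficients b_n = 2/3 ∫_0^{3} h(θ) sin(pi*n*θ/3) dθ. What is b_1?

b_1 = 2/3 ∫_0^{3} (-4*θ - 3) sin(pi*θ/3) dθ.
Integrating by parts (boundary term plus one more integral), an antiderivative of (-4*θ - 3) sin(pi*θ/3) is 12*θ*cos(pi*θ/3)/pi - 36*sin(pi*θ/3)/pi**2 + 9*cos(pi*θ/3)/pi; evaluating from 0 to 3: ∫_{0}^{3} (-4*θ - 3) sin(pi*θ/3) dθ = (-45/pi) - (9/pi) = -54/pi.
Hence b_1 = (2/3)·(-54/pi) = -36/pi.

-36/pi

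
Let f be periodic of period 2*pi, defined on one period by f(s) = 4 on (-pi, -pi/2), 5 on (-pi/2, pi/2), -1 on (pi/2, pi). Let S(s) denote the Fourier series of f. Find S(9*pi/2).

s = 9*pi/2 differs from s = pi/2 by 2 full period(s), and the series is 2*pi-periodic.
At s = pi/2 the one-sided limits are f(pi/2^-) = 5 and f(pi/2^+) = -1.
By Dirichlet's theorem the series converges to their average, [(5) + (-1)]/2 = 2.

2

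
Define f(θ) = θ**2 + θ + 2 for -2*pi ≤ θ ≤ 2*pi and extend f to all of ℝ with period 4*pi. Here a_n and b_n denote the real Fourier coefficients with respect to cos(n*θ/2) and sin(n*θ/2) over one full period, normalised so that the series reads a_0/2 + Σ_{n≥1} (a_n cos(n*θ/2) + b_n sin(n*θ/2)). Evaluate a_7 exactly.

a_7 = (1/(2*pi)) ∫_{-2*pi}^{2*pi} f(θ) cos(7*θ/2) dθ.
Integrating by parts twice (tabular method), an antiderivative of (θ**2 + θ + 2) cos(7*θ/2) is 2*θ**2*sin(7*θ/2)/7 + 2*θ*sin(7*θ/2)/7 + 8*θ*cos(7*θ/2)/49 + 180*sin(7*θ/2)/343 + 4*cos(7*θ/2)/49; evaluating from -2*pi to 2*pi: ∫_{-2*pi}^{2*pi} (θ**2 + θ + 2) cos(7*θ/2) dθ = (-16*pi/49 - 4/49) - (-4/49 + 16*pi/49) = -32*pi/49.
Hence a_7 = (1/(2*pi))·(-32*pi/49) = -16/49.

-16/49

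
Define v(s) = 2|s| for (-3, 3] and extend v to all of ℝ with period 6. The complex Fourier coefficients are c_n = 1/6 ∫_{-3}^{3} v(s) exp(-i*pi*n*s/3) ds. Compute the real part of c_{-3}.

Since v is real-valued, Re(c_{-3}) = 1/6 ∫_{-3}^{3} v(s) cos(-pi*s) ds = a_{3}/2.
v is even and cos(-pi*s) is even, so the integrand is even: ∫_{-3}^{3} v(s) cos(-pi*s) ds = 2∫_0^{3} v(s) cos(-pi*s) ds.
Integrating by parts (boundary term plus one more integral), an antiderivative of (2*s) cos(-pi*s) is 2*s*sin(pi*s)/pi + 2*cos(pi*s)/pi**2; evaluating from 0 to 3: ∫_{0}^{3} (2*s) cos(-pi*s) ds = (-2/pi**2) - (2/pi**2) = -4/pi**2.
So ∫_{-3}^{3} v(s) cos(-pi*s) ds = -8/pi**2.
Hence Re(c_{-3}) = (1/6)·(-8/pi**2) = -4/(3*pi**2).

-4/(3*pi**2)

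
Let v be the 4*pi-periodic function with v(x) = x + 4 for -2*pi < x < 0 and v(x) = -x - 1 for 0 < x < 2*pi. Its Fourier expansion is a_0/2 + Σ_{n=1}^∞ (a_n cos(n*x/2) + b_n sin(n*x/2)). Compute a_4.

a_4 = (1/(2*pi)) ∫_{-2*pi}^{2*pi} v(x) cos(2*x) dx.
Split the integral at the breakpoints.
Integrating by parts (boundary term plus one more integral), an antiderivative of (x + 4) cos(2*x) is x*sin(2*x)/2 + 2*sin(2*x) + cos(2*x)/4; evaluating from -2*pi to 0: ∫_{-2*pi}^{0} (x + 4) cos(2*x) dx = (1/4) - (1/4) = 0.
Integrating by parts (boundary term plus one more integral), an antiderivative of (-x - 1) cos(2*x) is -x*sin(2*x)/2 - sin(2*x)/2 - cos(2*x)/4; evaluating from 0 to 2*pi: ∫_{0}^{2*pi} (-x - 1) cos(2*x) dx = (-1/4) - (-1/4) = 0.
Summing the pieces and multiplying by (1/(2*pi)) gives a_4 = 0.

0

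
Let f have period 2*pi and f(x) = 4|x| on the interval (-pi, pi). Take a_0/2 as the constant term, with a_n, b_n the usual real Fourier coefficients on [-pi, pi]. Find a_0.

a_0 = 1/pi ∫_{-pi}^{pi} f(x) dx = 1/pi · (4*pi**2) = 4*pi.

4*pi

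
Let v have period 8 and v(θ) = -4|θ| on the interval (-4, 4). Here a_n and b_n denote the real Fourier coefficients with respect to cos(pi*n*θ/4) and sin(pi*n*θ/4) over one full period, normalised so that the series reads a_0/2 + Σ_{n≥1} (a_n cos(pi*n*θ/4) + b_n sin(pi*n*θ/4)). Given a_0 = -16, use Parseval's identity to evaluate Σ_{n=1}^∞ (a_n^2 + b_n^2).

128/3

Parseval: a_0^2/2 + Σ_{n≥1} (a_n^2+b_n^2) = 1/4 ∫_{-4}^{4} v(θ)^2 dθ = 512/3.
Subtract a_0^2/2 = 128: Σ (a_n^2+b_n^2) = 128/3.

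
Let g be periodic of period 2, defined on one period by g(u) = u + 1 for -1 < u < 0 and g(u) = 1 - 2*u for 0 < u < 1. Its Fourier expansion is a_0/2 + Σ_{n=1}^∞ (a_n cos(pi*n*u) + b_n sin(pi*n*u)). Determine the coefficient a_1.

a_1 = ∫_{-1}^{1} g(u) cos(pi*u) du.
Split the integral at the breakpoints.
Integrating by parts (boundary term plus one more integral), an antiderivative of (u + 1) cos(pi*u) is u*sin(pi*u)/pi + sin(pi*u)/pi + cos(pi*u)/pi**2; evaluating from -1 to 0: ∫_{-1}^{0} (u + 1) cos(pi*u) du = (pi**(-2)) - (-1/pi**2) = 2/pi**2.
Integrating by parts (boundary term plus one more integral), an antiderivative of (1 - 2*u) cos(pi*u) is -2*u*sin(pi*u)/pi + sin(pi*u)/pi - 2*cos(pi*u)/pi**2; evaluating from 0 to 1: ∫_{0}^{1} (1 - 2*u) cos(pi*u) du = (2/pi**2) - (-2/pi**2) = 4/pi**2.
Summing the pieces gives a_1 = 6/pi**2.

6/pi**2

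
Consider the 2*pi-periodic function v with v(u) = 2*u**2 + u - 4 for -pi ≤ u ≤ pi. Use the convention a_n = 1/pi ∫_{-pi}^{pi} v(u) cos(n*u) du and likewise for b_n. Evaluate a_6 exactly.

2/9

a_6 = 1/pi ∫_{-pi}^{pi} v(u) cos(6*u) du.
Integrating by parts twice (tabular method), an antiderivative of (2*u**2 + u - 4) cos(6*u) is u**2*sin(6*u)/3 + u*sin(6*u)/6 + u*cos(6*u)/9 - 37*sin(6*u)/54 + cos(6*u)/36; evaluating from -pi to pi: ∫_{-pi}^{pi} (2*u**2 + u - 4) cos(6*u) du = (1/36 + pi/9) - (1/36 - pi/9) = 2*pi/9.
Hence a_6 = (1/pi)·(2*pi/9) = 2/9.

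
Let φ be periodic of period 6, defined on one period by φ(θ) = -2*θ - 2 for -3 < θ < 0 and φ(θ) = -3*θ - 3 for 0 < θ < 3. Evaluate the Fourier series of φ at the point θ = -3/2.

1

φ is continuous at θ = -3/2 with value 1, so the series converges to 1 there.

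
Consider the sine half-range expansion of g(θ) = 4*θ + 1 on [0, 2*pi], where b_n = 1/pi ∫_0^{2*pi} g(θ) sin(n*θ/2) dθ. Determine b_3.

4*(1 + 4*pi)/(3*pi)

b_3 = 1/pi ∫_0^{2*pi} (4*θ + 1) sin(3*θ/2) dθ.
Integrating by parts (boundary term plus one more integral), an antiderivative of (4*θ + 1) sin(3*θ/2) is -8*θ*cos(3*θ/2)/3 + 16*sin(3*θ/2)/9 - 2*cos(3*θ/2)/3; evaluating from 0 to 2*pi: ∫_{0}^{2*pi} (4*θ + 1) sin(3*θ/2) dθ = (2/3 + 16*pi/3) - (-2/3) = 4/3 + 16*pi/3.
Hence b_3 = (1/pi)·(4/3 + 16*pi/3) = 4*(1 + 4*pi)/(3*pi).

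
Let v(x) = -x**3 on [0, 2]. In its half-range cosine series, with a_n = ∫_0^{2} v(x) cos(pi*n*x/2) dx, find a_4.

a_4 = ∫_0^{2} (-x**3) cos(2*pi*x) dx.
Integrating by parts three times (tabular method), an antiderivative of (-x**3) cos(2*pi*x) is -x**3*sin(2*pi*x)/(2*pi) - 3*x**2*cos(2*pi*x)/(4*pi**2) + 3*x*sin(2*pi*x)/(4*pi**3) + 3*cos(2*pi*x)/(8*pi**4); evaluating from 0 to 2: ∫_{0}^{2} (-x**3) cos(2*pi*x) dx = (3*(1 - 8*pi**2)/(8*pi**4)) - (3/(8*pi**4)) = -3/pi**2.
Hence a_4 = -3/pi**2.

-3/pi**2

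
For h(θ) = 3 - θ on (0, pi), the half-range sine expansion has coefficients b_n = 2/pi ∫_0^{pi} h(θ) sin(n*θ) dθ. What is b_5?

2*(6 - pi)/(5*pi)

b_5 = 2/pi ∫_0^{pi} (3 - θ) sin(5*θ) dθ.
Integrating by parts (boundary term plus one more integral), an antiderivative of (3 - θ) sin(5*θ) is θ*cos(5*θ)/5 - sin(5*θ)/25 - 3*cos(5*θ)/5; evaluating from 0 to pi: ∫_{0}^{pi} (3 - θ) sin(5*θ) dθ = (3/5 - pi/5) - (-3/5) = 6/5 - pi/5.
Hence b_5 = (2/pi)·(6/5 - pi/5) = 2*(6 - pi)/(5*pi).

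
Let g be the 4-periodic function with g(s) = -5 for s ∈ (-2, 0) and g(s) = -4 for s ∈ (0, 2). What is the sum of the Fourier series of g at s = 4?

s = 4 differs from s = 0 by 1 full period(s), and the series is 4-periodic.
At s = 0 the one-sided limits are g(0^-) = -5 and g(0^+) = -4.
By Dirichlet's theorem the series converges to their average, [(-5) + (-4)]/2 = -9/2.

-9/2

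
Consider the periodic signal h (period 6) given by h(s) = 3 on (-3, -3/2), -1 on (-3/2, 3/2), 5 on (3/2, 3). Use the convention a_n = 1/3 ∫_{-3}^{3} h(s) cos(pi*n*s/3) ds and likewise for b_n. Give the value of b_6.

-2/(3*pi)

b_6 = 1/3 ∫_{-3}^{3} h(s) sin(2*pi*s) ds.
Split the integral at the breakpoints.
Directly, an antiderivative of (3) sin(2*pi*s) is -3*cos(2*pi*s)/(2*pi); evaluating from -3 to -3/2: ∫_{-3}^{-3/2} (3) sin(2*pi*s) ds = (3/(2*pi)) - (-3/(2*pi)) = 3/pi.
Directly, an antiderivative of (-1) sin(2*pi*s) is cos(2*pi*s)/(2*pi); evaluating from -3/2 to 3/2: ∫_{-3/2}^{3/2} (-1) sin(2*pi*s) ds = (-1/(2*pi)) - (-1/(2*pi)) = 0.
Directly, an antiderivative of (5) sin(2*pi*s) is -5*cos(2*pi*s)/(2*pi); evaluating from 3/2 to 3: ∫_{3/2}^{3} (5) sin(2*pi*s) ds = (-5/(2*pi)) - (5/(2*pi)) = -5/pi.
Summing the pieces and multiplying by (1/3) gives b_6 = -2/(3*pi).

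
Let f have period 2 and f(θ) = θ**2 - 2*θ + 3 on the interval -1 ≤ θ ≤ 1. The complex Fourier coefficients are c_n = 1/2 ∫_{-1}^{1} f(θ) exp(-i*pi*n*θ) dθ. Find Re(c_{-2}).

Since f is real-valued, Re(c_{-2}) = 1/2 ∫_{-1}^{1} f(θ) cos(-2*pi*θ) dθ = a_{2}/2.
Integrating by parts twice (tabular method), an antiderivative of (θ**2 - 2*θ + 3) cos(-2*pi*θ) is θ**2*sin(2*pi*θ)/(2*pi) - θ*sin(2*pi*θ)/pi + θ*cos(2*pi*θ)/(2*pi**2) - sin(2*pi*θ)/(4*pi**3) + 3*sin(2*pi*θ)/(2*pi) - cos(2*pi*θ)/(2*pi**2); evaluating from -1 to 1: ∫_{-1}^{1} (θ**2 - 2*θ + 3) cos(-2*pi*θ) dθ = (0) - (-1/pi**2) = pi**(-2).
Hence Re(c_{-2}) = (1/2)·(pi**(-2)) = 1/(2*pi**2).

1/(2*pi**2)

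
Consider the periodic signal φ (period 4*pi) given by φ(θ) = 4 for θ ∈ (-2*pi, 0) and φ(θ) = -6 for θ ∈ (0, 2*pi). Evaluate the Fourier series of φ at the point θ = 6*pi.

-1

θ = 6*pi differs from θ = 2*pi by 1 full period(s), and the series is 4*pi-periodic.
At θ = 2*pi the one-sided limits are φ(2*pi^-) = -6 and φ(2*pi^+) = 4.
By Dirichlet's theorem the series converges to their average, [(-6) + (4)]/2 = -1.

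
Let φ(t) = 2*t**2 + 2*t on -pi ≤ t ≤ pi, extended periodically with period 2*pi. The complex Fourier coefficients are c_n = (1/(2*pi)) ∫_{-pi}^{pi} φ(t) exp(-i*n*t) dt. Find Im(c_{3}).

Since φ is real-valued, Im(c_{3}) = -(1/(2*pi)) ∫_{-pi}^{pi} φ(t) sin(3*t) dt = -b_{3}/2.
Integrating by parts twice (tabular method), an antiderivative of (2*t**2 + 2*t) sin(3*t) is -2*t**2*cos(3*t)/3 + 4*t*sin(3*t)/9 - 2*t*cos(3*t)/3 + 2*sin(3*t)/9 + 4*cos(3*t)/27; evaluating from -pi to pi: ∫_{-pi}^{pi} (2*t**2 + 2*t) sin(3*t) dt = (-4/27 + 2*pi/3 + 2*pi**2/3) - (-2*pi/3 - 4/27 + 2*pi**2/3) = 4*pi/3.
Hence Im(c_{3}) = (-1/(2*pi))·(4*pi/3) = -2/3.

-2/3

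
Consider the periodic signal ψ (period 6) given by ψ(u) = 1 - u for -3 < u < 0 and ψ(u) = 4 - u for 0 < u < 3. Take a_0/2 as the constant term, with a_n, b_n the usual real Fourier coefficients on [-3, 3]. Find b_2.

3/pi

b_2 = 1/3 ∫_{-3}^{3} ψ(u) sin(2*pi*u/3) du.
Split the integral at the breakpoints.
Integrating by parts (boundary term plus one more integral), an antiderivative of (1 - u) sin(2*pi*u/3) is 3*u*cos(2*pi*u/3)/(2*pi) - 9*sin(2*pi*u/3)/(4*pi**2) - 3*cos(2*pi*u/3)/(2*pi); evaluating from -3 to 0: ∫_{-3}^{0} (1 - u) sin(2*pi*u/3) du = (-3/(2*pi)) - (-6/pi) = 9/(2*pi).
Integrating by parts (boundary term plus one more integral), an antiderivative of (4 - u) sin(2*pi*u/3) is 3*u*cos(2*pi*u/3)/(2*pi) - 9*sin(2*pi*u/3)/(4*pi**2) - 6*cos(2*pi*u/3)/pi; evaluating from 0 to 3: ∫_{0}^{3} (4 - u) sin(2*pi*u/3) du = (-3/(2*pi)) - (-6/pi) = 9/(2*pi).
Summing the pieces and multiplying by (1/3) gives b_2 = 3/pi.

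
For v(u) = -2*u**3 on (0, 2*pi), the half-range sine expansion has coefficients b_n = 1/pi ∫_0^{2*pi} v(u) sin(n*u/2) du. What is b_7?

192/343 - 32*pi**2/7

b_7 = 1/pi ∫_0^{2*pi} (-2*u**3) sin(7*u/2) du.
Integrating by parts three times (tabular method), an antiderivative of (-2*u**3) sin(7*u/2) is 4*u**3*cos(7*u/2)/7 - 24*u**2*sin(7*u/2)/49 - 96*u*cos(7*u/2)/343 + 192*sin(7*u/2)/2401; evaluating from 0 to 2*pi: ∫_{0}^{2*pi} (-2*u**3) sin(7*u/2) du = (32*pi*(6 - 49*pi**2)/343) - (0) = 32*pi*(6 - 49*pi**2)/343.
Hence b_7 = (1/pi)·(32*pi*(6 - 49*pi**2)/343) = 192/343 - 32*pi**2/7.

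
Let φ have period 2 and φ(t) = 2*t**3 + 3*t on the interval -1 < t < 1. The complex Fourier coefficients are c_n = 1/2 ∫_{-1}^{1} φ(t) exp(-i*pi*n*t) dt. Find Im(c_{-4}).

(3 - 20*pi**2)/(16*pi**3)

Since φ is real-valued, Im(c_{-4}) = -1/2 ∫_{-1}^{1} φ(t) sin(-4*pi*t) dt = b_{4}/2.
φ is odd and sin(-4*pi*t) is odd, so the integrand is even: ∫_{-1}^{1} φ(t) sin(-4*pi*t) dt = 2∫_0^{1} φ(t) sin(-4*pi*t) dt.
Integrating by parts three times (tabular method), an antiderivative of (2*t**3 + 3*t) sin(-4*pi*t) is t**3*cos(4*pi*t)/(2*pi) - 3*t**2*sin(4*pi*t)/(8*pi**2) - 3*t*cos(4*pi*t)/(16*pi**3) + 3*t*cos(4*pi*t)/(4*pi) - 3*sin(4*pi*t)/(16*pi**2) + 3*sin(4*pi*t)/(64*pi**4); evaluating from 0 to 1: ∫_{0}^{1} (2*t**3 + 3*t) sin(-4*pi*t) dt = ((-3 + 20*pi**2)/(16*pi**3)) - (0) = (-3 + 20*pi**2)/(16*pi**3).
So ∫_{-1}^{1} φ(t) sin(-4*pi*t) dt = (-3 + 20*pi**2)/(8*pi**3).
Hence Im(c_{-4}) = (-1/2)·((-3 + 20*pi**2)/(8*pi**3)) = (3 - 20*pi**2)/(16*pi**3).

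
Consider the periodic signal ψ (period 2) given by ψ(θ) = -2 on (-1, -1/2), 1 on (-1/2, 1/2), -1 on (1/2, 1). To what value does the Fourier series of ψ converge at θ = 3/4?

ψ is continuous at θ = 3/4 with value -1, so the series converges to -1 there.

-1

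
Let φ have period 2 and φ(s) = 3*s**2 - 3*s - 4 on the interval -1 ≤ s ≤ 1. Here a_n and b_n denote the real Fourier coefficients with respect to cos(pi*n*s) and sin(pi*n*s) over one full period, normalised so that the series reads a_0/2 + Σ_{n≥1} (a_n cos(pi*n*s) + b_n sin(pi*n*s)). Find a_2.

a_2 = ∫_{-1}^{1} φ(s) cos(2*pi*s) ds.
Integrating by parts twice (tabular method), an antiderivative of (3*s**2 - 3*s - 4) cos(2*pi*s) is 3*s**2*sin(2*pi*s)/(2*pi) - 3*s*sin(2*pi*s)/(2*pi) + 3*s*cos(2*pi*s)/(2*pi**2) - 2*sin(2*pi*s)/pi - 3*sin(2*pi*s)/(4*pi**3) - 3*cos(2*pi*s)/(4*pi**2); evaluating from -1 to 1: ∫_{-1}^{1} (3*s**2 - 3*s - 4) cos(2*pi*s) ds = (3/(4*pi**2)) - (-9/(4*pi**2)) = 3/pi**2.
Hence a_2 = 3/pi**2.

3/pi**2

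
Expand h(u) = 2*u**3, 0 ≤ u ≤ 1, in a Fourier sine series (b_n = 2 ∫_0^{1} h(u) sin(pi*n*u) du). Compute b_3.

b_3 = 2 ∫_0^{1} (2*u**3) sin(3*pi*u) du.
Integrating by parts three times (tabular method), an antiderivative of (2*u**3) sin(3*pi*u) is -2*u**3*cos(3*pi*u)/(3*pi) + 2*u**2*sin(3*pi*u)/(3*pi**2) + 4*u*cos(3*pi*u)/(9*pi**3) - 4*sin(3*pi*u)/(27*pi**4); evaluating from 0 to 1: ∫_{0}^{1} (2*u**3) sin(3*pi*u) du = (2*(-2 + 3*pi**2)/(9*pi**3)) - (0) = 2*(-2 + 3*pi**2)/(9*pi**3).
Hence b_3 = 2·(2*(-2 + 3*pi**2)/(9*pi**3)) = 4*(-2 + 3*pi**2)/(9*pi**3).

4*(-2 + 3*pi**2)/(9*pi**3)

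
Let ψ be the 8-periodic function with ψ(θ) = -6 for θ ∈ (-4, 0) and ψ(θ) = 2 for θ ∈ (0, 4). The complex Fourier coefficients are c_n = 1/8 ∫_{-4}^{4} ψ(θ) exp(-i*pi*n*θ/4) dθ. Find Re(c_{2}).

Since ψ is real-valued, Re(c_{2}) = 1/8 ∫_{-4}^{4} ψ(θ) cos(pi*θ/2) dθ = a_{2}/2.
Split the integral at the breakpoints.
Directly, an antiderivative of (-6) cos(pi*θ/2) is -12*sin(pi*θ/2)/pi; evaluating from -4 to 0: ∫_{-4}^{0} (-6) cos(pi*θ/2) dθ = (0) - (0) = 0.
Directly, an antiderivative of (2) cos(pi*θ/2) is 4*sin(pi*θ/2)/pi; evaluating from 0 to 4: ∫_{0}^{4} (2) cos(pi*θ/2) dθ = (0) - (0) = 0.
So ∫_{-4}^{4} ψ(θ) cos(pi*θ/2) dθ = 0.
Hence Re(c_{2}) = (1/8)·(0) = 0.

0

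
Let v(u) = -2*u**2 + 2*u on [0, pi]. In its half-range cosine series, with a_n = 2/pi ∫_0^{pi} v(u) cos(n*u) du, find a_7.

a_7 = 2/pi ∫_0^{pi} (-2*u**2 + 2*u) cos(7*u) du.
Integrating by parts twice (tabular method), an antiderivative of (-2*u**2 + 2*u) cos(7*u) is -2*u**2*sin(7*u)/7 + 2*u*sin(7*u)/7 - 4*u*cos(7*u)/49 + 4*sin(7*u)/343 + 2*cos(7*u)/49; evaluating from 0 to pi: ∫_{0}^{pi} (-2*u**2 + 2*u) cos(7*u) du = (-2/49 + 4*pi/49) - (2/49) = -4/49 + 4*pi/49.
Hence a_7 = (2/pi)·(-4/49 + 4*pi/49) = 8*(-1 + pi)/(49*pi).

8*(-1 + pi)/(49*pi)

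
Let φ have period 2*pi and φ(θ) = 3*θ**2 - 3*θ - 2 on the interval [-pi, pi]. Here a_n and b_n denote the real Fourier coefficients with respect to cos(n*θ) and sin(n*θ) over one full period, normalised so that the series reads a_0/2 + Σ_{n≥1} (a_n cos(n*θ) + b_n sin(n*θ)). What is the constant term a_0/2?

-2 + pi**2

a_0 = 1/pi ∫_{-pi}^{pi} φ(θ) dθ = 1/pi · (2*pi*(-2 + pi**2)) = -4 + 2*pi**2.
So the constant term a_0/2 = -2 + pi**2.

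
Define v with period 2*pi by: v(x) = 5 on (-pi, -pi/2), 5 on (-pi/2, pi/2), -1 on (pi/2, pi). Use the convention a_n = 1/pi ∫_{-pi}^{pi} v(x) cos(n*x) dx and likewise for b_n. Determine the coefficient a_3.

a_3 = 1/pi ∫_{-pi}^{pi} v(x) cos(3*x) dx.
Split the integral at the breakpoints.
Directly, an antiderivative of (5) cos(3*x) is 5*sin(3*x)/3; evaluating from -pi to -pi/2: ∫_{-pi}^{-pi/2} (5) cos(3*x) dx = (5/3) - (0) = 5/3.
Directly, an antiderivative of (5) cos(3*x) is 5*sin(3*x)/3; evaluating from -pi/2 to pi/2: ∫_{-pi/2}^{pi/2} (5) cos(3*x) dx = (-5/3) - (5/3) = -10/3.
Directly, an antiderivative of (-1) cos(3*x) is -sin(3*x)/3; evaluating from pi/2 to pi: ∫_{pi/2}^{pi} (-1) cos(3*x) dx = (0) - (1/3) = -1/3.
Summing the pieces and multiplying by (1/pi) gives a_3 = -2/pi.

-2/pi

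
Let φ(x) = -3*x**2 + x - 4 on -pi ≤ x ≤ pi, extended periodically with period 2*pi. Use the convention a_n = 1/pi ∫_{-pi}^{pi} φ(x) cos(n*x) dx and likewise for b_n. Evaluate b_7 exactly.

2/7

b_7 = 1/pi ∫_{-pi}^{pi} φ(x) sin(7*x) dx.
Integrating by parts twice (tabular method), an antiderivative of (-3*x**2 + x - 4) sin(7*x) is 3*x**2*cos(7*x)/7 - 6*x*sin(7*x)/49 - x*cos(7*x)/7 + sin(7*x)/49 + 190*cos(7*x)/343; evaluating from -pi to pi: ∫_{-pi}^{pi} (-3*x**2 + x - 4) sin(7*x) dx = (-3*pi**2/7 - 190/343 + pi/7) - (-3*pi**2/7 - 190/343 - pi/7) = 2*pi/7.
Hence b_7 = (1/pi)·(2*pi/7) = 2/7.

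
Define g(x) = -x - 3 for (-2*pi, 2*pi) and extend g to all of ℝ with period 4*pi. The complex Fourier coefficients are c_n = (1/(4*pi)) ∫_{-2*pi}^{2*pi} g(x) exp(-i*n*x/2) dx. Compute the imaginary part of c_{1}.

2

Since g is real-valued, Im(c_{1}) = -(1/(4*pi)) ∫_{-2*pi}^{2*pi} g(x) sin(x/2) dx = -b_{1}/2.
Integrating by parts (boundary term plus one more integral), an antiderivative of (-x - 3) sin(x/2) is 2*x*cos(x/2) - 4*sin(x/2) + 6*cos(x/2); evaluating from -2*pi to 2*pi: ∫_{-2*pi}^{2*pi} (-x - 3) sin(x/2) dx = (-4*pi - 6) - (-6 + 4*pi) = -8*pi.
Hence Im(c_{1}) = (-1/(4*pi))·(-8*pi) = 2.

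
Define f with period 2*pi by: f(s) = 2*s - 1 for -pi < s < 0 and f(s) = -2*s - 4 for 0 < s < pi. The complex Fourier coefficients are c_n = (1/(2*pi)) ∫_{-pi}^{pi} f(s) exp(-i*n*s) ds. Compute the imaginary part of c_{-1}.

Since f is real-valued, Im(c_{-1}) = -(1/(2*pi)) ∫_{-pi}^{pi} f(s) sin(-s) ds = b_{1}/2.
Split the integral at the breakpoints.
Integrating by parts (boundary term plus one more integral), an antiderivative of (2*s - 1) sin(-s) is 2*s*cos(s) - 2*sin(s) - cos(s); evaluating from -pi to 0: ∫_{-pi}^{0} (2*s - 1) sin(-s) ds = (-1) - (1 + 2*pi) = -2*pi - 2.
Integrating by parts (boundary term plus one more integral), an antiderivative of (-2*s - 4) sin(-s) is -2*s*cos(s) + 2*sin(s) - 4*cos(s); evaluating from 0 to pi: ∫_{0}^{pi} (-2*s - 4) sin(-s) ds = (4 + 2*pi) - (-4) = 2*pi + 8.
So ∫_{-pi}^{pi} f(s) sin(-s) ds = 6.
Hence Im(c_{-1}) = (-1/(2*pi))·(6) = -3/pi.

-3/pi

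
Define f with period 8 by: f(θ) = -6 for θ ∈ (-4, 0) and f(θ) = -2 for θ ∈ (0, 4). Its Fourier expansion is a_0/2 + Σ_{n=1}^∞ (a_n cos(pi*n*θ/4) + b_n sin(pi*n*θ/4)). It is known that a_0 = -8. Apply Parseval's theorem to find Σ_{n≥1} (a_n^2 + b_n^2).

8

Parseval: a_0^2/2 + Σ_{n≥1} (a_n^2+b_n^2) = 1/4 ∫_{-4}^{4} f(θ)^2 dθ = 40.
Subtract a_0^2/2 = 32: Σ (a_n^2+b_n^2) = 8.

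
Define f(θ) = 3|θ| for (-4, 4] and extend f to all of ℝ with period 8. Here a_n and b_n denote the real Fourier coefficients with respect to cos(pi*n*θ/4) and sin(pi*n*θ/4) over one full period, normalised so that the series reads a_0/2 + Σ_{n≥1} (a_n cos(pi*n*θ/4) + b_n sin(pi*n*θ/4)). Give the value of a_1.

-48/pi**2

a_1 = 1/4 ∫_{-4}^{4} f(θ) cos(pi*θ/4) dθ.
f is even and cos(pi*θ/4) is even, so the integrand is even and a_1 = 1/2 ∫_0^{4} f(θ) cos(pi*θ/4) dθ.
Integrating by parts (boundary term plus one more integral), an antiderivative of (3*θ) cos(pi*θ/4) is 12*θ*sin(pi*θ/4)/pi + 48*cos(pi*θ/4)/pi**2; evaluating from 0 to 4: ∫_{0}^{4} (3*θ) cos(pi*θ/4) dθ = (-48/pi**2) - (48/pi**2) = -96/pi**2.
Hence a_1 = (1/2)·(-96/pi**2) = -48/pi**2.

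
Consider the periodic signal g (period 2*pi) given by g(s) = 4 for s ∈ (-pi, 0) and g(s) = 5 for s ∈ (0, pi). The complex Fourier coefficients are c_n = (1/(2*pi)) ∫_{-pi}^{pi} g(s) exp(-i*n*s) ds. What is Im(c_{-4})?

0

Since g is real-valued, Im(c_{-4}) = -(1/(2*pi)) ∫_{-pi}^{pi} g(s) sin(-4*s) ds = b_{4}/2.
Split the integral at the breakpoints.
Directly, an antiderivative of (4) sin(-4*s) is cos(4*s); evaluating from -pi to 0: ∫_{-pi}^{0} (4) sin(-4*s) ds = (1) - (1) = 0.
Directly, an antiderivative of (5) sin(-4*s) is 5*cos(4*s)/4; evaluating from 0 to pi: ∫_{0}^{pi} (5) sin(-4*s) ds = (5/4) - (5/4) = 0.
So ∫_{-pi}^{pi} g(s) sin(-4*s) ds = 0.
Hence Im(c_{-4}) = (-1/(2*pi))·(0) = 0.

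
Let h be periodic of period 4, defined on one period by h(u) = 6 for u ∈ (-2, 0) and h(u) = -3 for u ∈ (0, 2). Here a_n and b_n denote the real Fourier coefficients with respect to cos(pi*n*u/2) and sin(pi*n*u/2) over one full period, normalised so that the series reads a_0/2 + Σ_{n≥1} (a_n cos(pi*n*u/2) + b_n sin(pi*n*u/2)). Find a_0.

3

a_0 = 1/2 ∫_{-2}^{2} h(u) du = 1/2 · (6) = 3.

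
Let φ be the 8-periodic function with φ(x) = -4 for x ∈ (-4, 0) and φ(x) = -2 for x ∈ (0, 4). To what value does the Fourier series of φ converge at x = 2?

-2

φ is continuous at x = 2 with value -2, so the series converges to -2 there.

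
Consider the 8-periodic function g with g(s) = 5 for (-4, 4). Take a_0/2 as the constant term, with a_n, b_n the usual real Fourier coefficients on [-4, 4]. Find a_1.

a_1 = 1/4 ∫_{-4}^{4} g(s) cos(pi*s/4) ds.
g is even and cos(pi*s/4) is even, so the integrand is even and a_1 = 1/2 ∫_0^{4} g(s) cos(pi*s/4) ds.
Directly, an antiderivative of (5) cos(pi*s/4) is 20*sin(pi*s/4)/pi; evaluating from 0 to 4: ∫_{0}^{4} (5) cos(pi*s/4) ds = (0) - (0) = 0.
Hence a_1 = (1/2)·(0) = 0.

0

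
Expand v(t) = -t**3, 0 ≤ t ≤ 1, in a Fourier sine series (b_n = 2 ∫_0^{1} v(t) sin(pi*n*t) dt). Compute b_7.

b_7 = 2 ∫_0^{1} (-t**3) sin(7*pi*t) dt.
Integrating by parts three times (tabular method), an antiderivative of (-t**3) sin(7*pi*t) is t**3*cos(7*pi*t)/(7*pi) - 3*t**2*sin(7*pi*t)/(49*pi**2) - 6*t*cos(7*pi*t)/(343*pi**3) + 6*sin(7*pi*t)/(2401*pi**4); evaluating from 0 to 1: ∫_{0}^{1} (-t**3) sin(7*pi*t) dt = ((6 - 49*pi**2)/(343*pi**3)) - (0) = (6 - 49*pi**2)/(343*pi**3).
Hence b_7 = 2·((6 - 49*pi**2)/(343*pi**3)) = 2*(6 - 49*pi**2)/(343*pi**3).

2*(6 - 49*pi**2)/(343*pi**3)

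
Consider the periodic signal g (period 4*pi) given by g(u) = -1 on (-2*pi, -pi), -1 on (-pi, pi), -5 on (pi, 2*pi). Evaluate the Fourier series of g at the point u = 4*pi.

-1

u = 4*pi differs from u = 0 by 1 full period(s), and the series is 4*pi-periodic.
g is continuous at u = 0 with value -1, so the series converges to -1 there.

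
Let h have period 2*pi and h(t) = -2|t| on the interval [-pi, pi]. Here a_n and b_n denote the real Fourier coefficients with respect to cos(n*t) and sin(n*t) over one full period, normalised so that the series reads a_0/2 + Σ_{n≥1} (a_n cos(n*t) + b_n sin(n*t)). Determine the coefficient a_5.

8/(25*pi)

a_5 = 1/pi ∫_{-pi}^{pi} h(t) cos(5*t) dt.
h is even and cos(5*t) is even, so the integrand is even and a_5 = 2/pi ∫_0^{pi} h(t) cos(5*t) dt.
Integrating by parts (boundary term plus one more integral), an antiderivative of (-2*t) cos(5*t) is -2*t*sin(5*t)/5 - 2*cos(5*t)/25; evaluating from 0 to pi: ∫_{0}^{pi} (-2*t) cos(5*t) dt = (2/25) - (-2/25) = 4/25.
Hence a_5 = (2/pi)·(4/25) = 8/(25*pi).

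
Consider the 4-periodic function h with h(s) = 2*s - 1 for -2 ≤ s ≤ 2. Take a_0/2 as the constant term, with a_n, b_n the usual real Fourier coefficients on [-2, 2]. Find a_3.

a_3 = 1/2 ∫_{-2}^{2} h(s) cos(3*pi*s/2) ds.
Integrating by parts (boundary term plus one more integral), an antiderivative of (2*s - 1) cos(3*pi*s/2) is 4*s*sin(3*pi*s/2)/(3*pi) - 2*sin(3*pi*s/2)/(3*pi) + 8*cos(3*pi*s/2)/(9*pi**2); evaluating from -2 to 2: ∫_{-2}^{2} (2*s - 1) cos(3*pi*s/2) ds = (-8/(9*pi**2)) - (-8/(9*pi**2)) = 0.
Hence a_3 = (1/2)·(0) = 0.

0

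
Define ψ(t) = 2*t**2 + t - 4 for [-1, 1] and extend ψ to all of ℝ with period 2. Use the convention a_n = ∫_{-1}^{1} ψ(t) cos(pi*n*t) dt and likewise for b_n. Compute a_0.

-20/3

a_0 = ∫_{-1}^{1} ψ(t) dt = -20/3.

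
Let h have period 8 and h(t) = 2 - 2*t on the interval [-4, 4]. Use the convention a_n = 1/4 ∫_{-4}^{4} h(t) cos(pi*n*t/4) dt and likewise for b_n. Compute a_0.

a_0 = 1/4 ∫_{-4}^{4} h(t) dt = 1/4 · (16) = 4.

4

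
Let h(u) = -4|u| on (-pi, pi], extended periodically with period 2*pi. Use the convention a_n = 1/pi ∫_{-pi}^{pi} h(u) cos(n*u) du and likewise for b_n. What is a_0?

a_0 = 1/pi ∫_{-pi}^{pi} h(u) du = 1/pi · (-4*pi**2) = -4*pi.

-4*pi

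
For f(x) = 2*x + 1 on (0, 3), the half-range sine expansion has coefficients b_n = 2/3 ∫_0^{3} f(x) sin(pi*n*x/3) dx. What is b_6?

-2/pi

b_6 = 2/3 ∫_0^{3} (2*x + 1) sin(2*pi*x) dx.
Integrating by parts (boundary term plus one more integral), an antiderivative of (2*x + 1) sin(2*pi*x) is -x*cos(2*pi*x)/pi + sin(2*pi*x)/(2*pi**2) - cos(2*pi*x)/(2*pi); evaluating from 0 to 3: ∫_{0}^{3} (2*x + 1) sin(2*pi*x) dx = (-7/(2*pi)) - (-1/(2*pi)) = -3/pi.
Hence b_6 = (2/3)·(-3/pi) = -2/pi.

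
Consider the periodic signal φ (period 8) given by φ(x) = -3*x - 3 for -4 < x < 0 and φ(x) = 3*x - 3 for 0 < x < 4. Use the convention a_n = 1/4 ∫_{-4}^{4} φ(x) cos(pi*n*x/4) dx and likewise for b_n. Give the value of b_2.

0

b_2 = 1/4 ∫_{-4}^{4} φ(x) sin(pi*x/2) dx.
φ is even and sin(pi*x/2) is odd, so the integrand is odd over a symmetric interval and the integral vanishes.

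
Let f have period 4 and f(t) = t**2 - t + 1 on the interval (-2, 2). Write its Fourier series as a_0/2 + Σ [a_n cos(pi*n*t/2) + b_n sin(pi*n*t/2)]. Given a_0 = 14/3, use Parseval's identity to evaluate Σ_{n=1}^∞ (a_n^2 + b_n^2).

Parseval: a_0^2/2 + Σ_{n≥1} (a_n^2+b_n^2) = 1/2 ∫_{-2}^{2} f(t)^2 dt = 82/5.
Subtract a_0^2/2 = 98/9: Σ (a_n^2+b_n^2) = 248/45.

248/45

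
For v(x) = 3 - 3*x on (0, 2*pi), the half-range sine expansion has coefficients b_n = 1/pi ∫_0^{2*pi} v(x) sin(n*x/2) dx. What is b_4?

b_4 = 1/pi ∫_0^{2*pi} (3 - 3*x) sin(2*x) dx.
Integrating by parts (boundary term plus one more integral), an antiderivative of (3 - 3*x) sin(2*x) is 3*x*cos(2*x)/2 - 3*sin(2*x)/4 - 3*cos(2*x)/2; evaluating from 0 to 2*pi: ∫_{0}^{2*pi} (3 - 3*x) sin(2*x) dx = (-3/2 + 3*pi) - (-3/2) = 3*pi.
Hence b_4 = (1/pi)·(3*pi) = 3.

3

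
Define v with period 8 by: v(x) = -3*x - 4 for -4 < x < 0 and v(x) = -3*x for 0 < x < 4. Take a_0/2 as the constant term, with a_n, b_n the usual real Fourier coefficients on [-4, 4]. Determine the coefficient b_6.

b_6 = 1/4 ∫_{-4}^{4} v(x) sin(3*pi*x/2) dx.
Split the integral at the breakpoints.
Integrating by parts (boundary term plus one more integral), an antiderivative of (-3*x - 4) sin(3*pi*x/2) is 2*x*cos(3*pi*x/2)/pi - 4*sin(3*pi*x/2)/(3*pi**2) + 8*cos(3*pi*x/2)/(3*pi); evaluating from -4 to 0: ∫_{-4}^{0} (-3*x - 4) sin(3*pi*x/2) dx = (8/(3*pi)) - (-16/(3*pi)) = 8/pi.
Integrating by parts (boundary term plus one more integral), an antiderivative of (-3*x) sin(3*pi*x/2) is 2*x*cos(3*pi*x/2)/pi - 4*sin(3*pi*x/2)/(3*pi**2); evaluating from 0 to 4: ∫_{0}^{4} (-3*x) sin(3*pi*x/2) dx = (8/pi) - (0) = 8/pi.
Summing the pieces and multiplying by (1/4) gives b_6 = 4/pi.

4/pi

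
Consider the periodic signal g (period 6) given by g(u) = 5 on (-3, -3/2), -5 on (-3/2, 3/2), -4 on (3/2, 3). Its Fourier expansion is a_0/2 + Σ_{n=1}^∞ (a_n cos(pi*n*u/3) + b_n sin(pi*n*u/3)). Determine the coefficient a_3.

11/(3*pi)

a_3 = 1/3 ∫_{-3}^{3} g(u) cos(pi*u) du.
Split the integral at the breakpoints.
Directly, an antiderivative of (5) cos(pi*u) is 5*sin(pi*u)/pi; evaluating from -3 to -3/2: ∫_{-3}^{-3/2} (5) cos(pi*u) du = (5/pi) - (0) = 5/pi.
Directly, an antiderivative of (-5) cos(pi*u) is -5*sin(pi*u)/pi; evaluating from -3/2 to 3/2: ∫_{-3/2}^{3/2} (-5) cos(pi*u) du = (5/pi) - (-5/pi) = 10/pi.
Directly, an antiderivative of (-4) cos(pi*u) is -4*sin(pi*u)/pi; evaluating from 3/2 to 3: ∫_{3/2}^{3} (-4) cos(pi*u) du = (0) - (4/pi) = -4/pi.
Summing the pieces and multiplying by (1/3) gives a_3 = 11/(3*pi).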